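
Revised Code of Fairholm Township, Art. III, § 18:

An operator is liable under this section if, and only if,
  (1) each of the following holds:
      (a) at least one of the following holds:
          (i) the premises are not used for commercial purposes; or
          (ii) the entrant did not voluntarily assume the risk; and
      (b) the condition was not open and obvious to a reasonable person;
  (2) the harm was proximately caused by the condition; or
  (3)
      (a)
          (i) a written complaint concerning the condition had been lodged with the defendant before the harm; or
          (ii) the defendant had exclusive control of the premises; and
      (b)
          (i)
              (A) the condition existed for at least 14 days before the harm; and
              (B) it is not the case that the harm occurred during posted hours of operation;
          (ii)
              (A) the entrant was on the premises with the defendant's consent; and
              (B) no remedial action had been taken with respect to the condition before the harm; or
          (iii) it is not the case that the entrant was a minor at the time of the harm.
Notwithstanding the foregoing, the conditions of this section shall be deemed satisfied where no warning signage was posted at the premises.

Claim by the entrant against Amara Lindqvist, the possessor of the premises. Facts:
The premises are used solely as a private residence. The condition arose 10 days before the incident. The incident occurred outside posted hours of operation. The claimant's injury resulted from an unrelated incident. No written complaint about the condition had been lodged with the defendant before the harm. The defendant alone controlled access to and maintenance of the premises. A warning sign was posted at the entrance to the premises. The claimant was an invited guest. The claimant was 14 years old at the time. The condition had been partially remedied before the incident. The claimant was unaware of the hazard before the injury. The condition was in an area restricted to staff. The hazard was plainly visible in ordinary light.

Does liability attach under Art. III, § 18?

(i) not (commercial use) — satisfied.
(ii) no assumed risk — holds.
(a) = T OR T = true.
(b) not open/obvious — not satisfied.
(1) = T AND F = false.
(2) proximate cause — not met.
(i) complaint lodged — not met.
(ii) exclusive control — holds.
(a): F OR T → true.
(A) condition ≥14 days old — not met.
(B) not (during posted hours) — satisfied.
(i) = F AND T = false.
(A) consent to enter — satisfied.
(B) no remedial action — fails.
(ii) = T AND F = false.
(iii) not (entrant a minor) — not satisfied.
(b) = F OR F OR F = false.
So (3) is not satisfied (T AND F).
Overall = F OR F OR F = false.
Exception (no signage posted) — not satisfied.
Result: main false OR exception false → false.

No — not liable.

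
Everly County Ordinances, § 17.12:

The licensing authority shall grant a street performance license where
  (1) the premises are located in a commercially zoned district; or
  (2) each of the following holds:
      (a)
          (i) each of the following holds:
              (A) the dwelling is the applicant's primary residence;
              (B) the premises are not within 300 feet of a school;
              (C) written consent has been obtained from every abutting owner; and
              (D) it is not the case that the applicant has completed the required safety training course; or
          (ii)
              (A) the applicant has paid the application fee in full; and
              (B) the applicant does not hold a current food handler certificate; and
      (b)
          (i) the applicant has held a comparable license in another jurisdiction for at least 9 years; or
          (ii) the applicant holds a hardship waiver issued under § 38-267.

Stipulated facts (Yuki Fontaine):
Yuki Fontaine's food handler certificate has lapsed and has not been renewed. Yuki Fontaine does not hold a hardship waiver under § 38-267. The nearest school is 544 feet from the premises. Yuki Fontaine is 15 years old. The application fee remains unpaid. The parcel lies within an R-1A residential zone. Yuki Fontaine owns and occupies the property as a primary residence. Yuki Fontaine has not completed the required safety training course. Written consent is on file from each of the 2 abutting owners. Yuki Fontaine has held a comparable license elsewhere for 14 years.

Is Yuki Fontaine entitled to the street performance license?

Yes — granted.

(1) commercially zoned — not met.
(A) primary residence — holds.
(B) ≥300 ft from school — holds.
(C) all abutters consent — met.
(D) not (safety training) — holds.
(i) = T AND T AND T AND T = true.
(A) fee paid — not satisfied.
(B) not (food handler cert.) — holds.
(ii) = F AND T = false.
(a): T OR F → true.
(i) prior license ≥ 9 yr — satisfied.
(ii) hardship waiver — not satisfied.
(b): T OR F → true.
(2): T AND T → true.
Overall: F OR T → true.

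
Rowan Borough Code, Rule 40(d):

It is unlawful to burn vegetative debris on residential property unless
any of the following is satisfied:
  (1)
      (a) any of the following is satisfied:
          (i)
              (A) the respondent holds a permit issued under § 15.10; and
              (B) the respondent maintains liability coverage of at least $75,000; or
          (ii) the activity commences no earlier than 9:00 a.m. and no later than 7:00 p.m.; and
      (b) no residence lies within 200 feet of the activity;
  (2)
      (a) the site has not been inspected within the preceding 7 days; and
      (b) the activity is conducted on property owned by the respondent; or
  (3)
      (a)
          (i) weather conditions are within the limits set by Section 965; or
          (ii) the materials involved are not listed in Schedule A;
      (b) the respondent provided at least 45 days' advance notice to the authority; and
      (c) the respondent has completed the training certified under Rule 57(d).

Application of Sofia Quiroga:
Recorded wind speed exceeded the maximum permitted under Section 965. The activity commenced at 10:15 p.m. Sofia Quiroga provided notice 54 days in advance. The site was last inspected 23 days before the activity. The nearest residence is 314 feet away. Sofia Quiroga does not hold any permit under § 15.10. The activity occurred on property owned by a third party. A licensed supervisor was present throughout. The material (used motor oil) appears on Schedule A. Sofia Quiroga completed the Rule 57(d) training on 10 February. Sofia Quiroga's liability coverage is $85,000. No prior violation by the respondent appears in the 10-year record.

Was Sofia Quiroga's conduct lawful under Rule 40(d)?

(A) holds permit — not satisfied.
(B) coverage ≥ $75,000 — met.
(i) = F AND T = false.
(ii) start within hours — not satisfied.
So (a) is not satisfied (F OR F).
(b) no residence in 200 ft — met.
(1) = F AND T = false.
(a) not (site inspected) — satisfied.
(b) own property — not met.
(2) = T AND F = false.
(i) weather ok — fails.
(ii) not (Schedule A material) — not satisfied.
(a) = F OR F = false.
(b) ≥45 days' notice — met.
(c) training certified — satisfied.
(3) = F AND T AND T = false.
Overall = F OR F OR F = false.

No — unlawful.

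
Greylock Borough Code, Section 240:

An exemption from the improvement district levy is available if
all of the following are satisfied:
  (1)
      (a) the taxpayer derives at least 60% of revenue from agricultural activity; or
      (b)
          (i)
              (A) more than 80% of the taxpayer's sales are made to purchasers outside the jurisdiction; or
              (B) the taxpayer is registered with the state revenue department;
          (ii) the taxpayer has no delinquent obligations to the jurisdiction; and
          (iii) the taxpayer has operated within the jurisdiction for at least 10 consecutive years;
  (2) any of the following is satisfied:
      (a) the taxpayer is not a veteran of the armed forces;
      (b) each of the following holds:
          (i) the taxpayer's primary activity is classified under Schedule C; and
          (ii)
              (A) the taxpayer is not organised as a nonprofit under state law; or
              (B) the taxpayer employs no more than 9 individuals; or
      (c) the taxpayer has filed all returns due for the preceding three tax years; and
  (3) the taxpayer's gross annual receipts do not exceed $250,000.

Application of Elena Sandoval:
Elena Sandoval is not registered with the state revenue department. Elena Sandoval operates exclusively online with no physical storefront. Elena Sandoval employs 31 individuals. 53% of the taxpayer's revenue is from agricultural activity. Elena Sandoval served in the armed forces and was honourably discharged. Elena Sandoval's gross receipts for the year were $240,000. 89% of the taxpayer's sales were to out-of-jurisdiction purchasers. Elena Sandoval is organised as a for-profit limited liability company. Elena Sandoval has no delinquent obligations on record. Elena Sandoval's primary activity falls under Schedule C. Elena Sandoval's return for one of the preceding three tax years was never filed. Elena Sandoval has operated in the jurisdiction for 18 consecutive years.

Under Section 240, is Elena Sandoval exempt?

Yes — exempt.

(a) ≥60% agricultural — fails.
(A) >80% out-of-jur. sales — satisfied.
(B) state-registered — fails.
(i) = T OR F = true.
(ii) no delinquency — met.
(iii) ≥ 10 yrs in jurisdiction — holds.
So (b) is satisfied (T AND T AND T).
(1) = F OR T = true.
(a) not (veteran) — fails.
(i) Schedule C activity — met.
(A) not (nonprofit) — met.
(B) ≤ 9 employees — fails.
(ii): T OR F → true.
(b) = T AND T = true.
(c) returns current — not met.
(2): F OR T OR F → true.
(3) receipts ≤ $250,000 — met.
Overall: T AND T AND T → true.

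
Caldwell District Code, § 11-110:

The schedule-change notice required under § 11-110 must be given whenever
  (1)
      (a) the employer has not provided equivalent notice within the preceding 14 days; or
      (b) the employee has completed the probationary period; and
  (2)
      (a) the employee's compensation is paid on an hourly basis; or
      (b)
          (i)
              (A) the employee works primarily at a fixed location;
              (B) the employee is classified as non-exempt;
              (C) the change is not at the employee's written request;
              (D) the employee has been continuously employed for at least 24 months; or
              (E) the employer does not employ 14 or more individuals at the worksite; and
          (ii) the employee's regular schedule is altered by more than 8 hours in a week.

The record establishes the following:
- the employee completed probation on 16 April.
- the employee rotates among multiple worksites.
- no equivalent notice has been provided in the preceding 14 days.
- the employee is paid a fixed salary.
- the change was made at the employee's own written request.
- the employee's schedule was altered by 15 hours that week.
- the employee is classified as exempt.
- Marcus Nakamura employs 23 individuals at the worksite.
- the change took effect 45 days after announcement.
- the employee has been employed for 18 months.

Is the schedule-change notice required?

No — not required.

(a) no recent notice — met.
(b) past probation — satisfied.
(1): T OR T → true.
(a) hourly-paid — not met.
(A) fixed location — not satisfied.
(B) non-exempt — not met.
(C) not employee-requested — not satisfied.
(D) tenure ≥ 24 mo. — not satisfied.
(E) not (≥ 14 at site) — not satisfied.
(i) = F OR F OR F OR F OR F = false.
(ii) schedule shift > 8h — holds.
So (b) is not satisfied (F AND T).
(2) = F OR F = false.
Overall: T AND F → false.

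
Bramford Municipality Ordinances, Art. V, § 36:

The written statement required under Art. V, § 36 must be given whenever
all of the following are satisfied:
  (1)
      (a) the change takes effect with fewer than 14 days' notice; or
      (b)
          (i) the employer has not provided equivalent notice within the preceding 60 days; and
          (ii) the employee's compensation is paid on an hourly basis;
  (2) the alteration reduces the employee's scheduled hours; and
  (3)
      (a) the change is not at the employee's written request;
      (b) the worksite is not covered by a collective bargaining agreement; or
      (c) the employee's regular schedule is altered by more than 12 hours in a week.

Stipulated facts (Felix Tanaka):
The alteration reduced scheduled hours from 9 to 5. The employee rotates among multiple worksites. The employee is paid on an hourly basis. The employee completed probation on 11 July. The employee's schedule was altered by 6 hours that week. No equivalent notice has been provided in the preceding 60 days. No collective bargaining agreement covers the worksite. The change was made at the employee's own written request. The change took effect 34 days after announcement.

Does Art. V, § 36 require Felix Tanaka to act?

(a) < 14 days' notice — not satisfied.
(i) no recent notice — met.
(ii) hourly-paid — satisfied.
So (b) is satisfied (T AND T).
(1): F OR T → true.
(2) hours reduced — met.
(a) not employee-requested — not met.
(b) no CBA — met.
(c) schedule shift > 12h — not satisfied.
(3) = F OR T OR F = true.
Overall: T AND T AND T → true.

Yes — required.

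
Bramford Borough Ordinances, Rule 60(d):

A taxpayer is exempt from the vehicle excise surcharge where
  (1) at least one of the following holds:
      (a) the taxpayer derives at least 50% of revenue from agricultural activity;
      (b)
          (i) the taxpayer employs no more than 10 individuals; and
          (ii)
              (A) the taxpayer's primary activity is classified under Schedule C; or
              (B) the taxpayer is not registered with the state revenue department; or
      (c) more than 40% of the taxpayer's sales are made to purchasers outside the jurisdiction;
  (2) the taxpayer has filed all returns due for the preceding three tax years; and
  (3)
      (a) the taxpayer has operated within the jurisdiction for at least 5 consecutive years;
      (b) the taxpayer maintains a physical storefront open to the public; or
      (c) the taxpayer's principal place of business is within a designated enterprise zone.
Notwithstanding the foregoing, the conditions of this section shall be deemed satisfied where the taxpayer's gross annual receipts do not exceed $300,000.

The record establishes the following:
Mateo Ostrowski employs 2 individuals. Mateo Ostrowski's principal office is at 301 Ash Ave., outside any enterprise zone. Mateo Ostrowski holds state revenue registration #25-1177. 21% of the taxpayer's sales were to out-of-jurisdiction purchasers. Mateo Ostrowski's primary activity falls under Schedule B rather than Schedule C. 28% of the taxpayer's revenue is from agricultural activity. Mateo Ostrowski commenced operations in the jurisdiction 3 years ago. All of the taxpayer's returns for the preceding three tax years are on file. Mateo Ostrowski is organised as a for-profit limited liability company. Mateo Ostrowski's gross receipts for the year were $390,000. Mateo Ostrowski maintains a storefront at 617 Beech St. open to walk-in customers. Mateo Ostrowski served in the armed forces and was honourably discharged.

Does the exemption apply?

(a) ≥50% agricultural — not satisfied.
(i) ≤ 10 employees — satisfied.
(A) Schedule C activity — fails.
(B) not (state-registered) — not met.
So (ii) is not satisfied (F OR F).
(b) = T AND F = false.
(c) >40% out-of-jur. sales — fails.
So (1) is not satisfied (F OR F OR F).
(2) returns current — holds.
(a) ≥ 5 yrs in jurisdiction — fails.
(b) has storefront — met.
(c) in enterprise zone — not satisfied.
(3): F OR T OR F → true.
Overall = F AND T AND T = false.
Exception (receipts ≤ $300,000) — not satisfied.
Result: main false OR exception false → false.

No — not exempt.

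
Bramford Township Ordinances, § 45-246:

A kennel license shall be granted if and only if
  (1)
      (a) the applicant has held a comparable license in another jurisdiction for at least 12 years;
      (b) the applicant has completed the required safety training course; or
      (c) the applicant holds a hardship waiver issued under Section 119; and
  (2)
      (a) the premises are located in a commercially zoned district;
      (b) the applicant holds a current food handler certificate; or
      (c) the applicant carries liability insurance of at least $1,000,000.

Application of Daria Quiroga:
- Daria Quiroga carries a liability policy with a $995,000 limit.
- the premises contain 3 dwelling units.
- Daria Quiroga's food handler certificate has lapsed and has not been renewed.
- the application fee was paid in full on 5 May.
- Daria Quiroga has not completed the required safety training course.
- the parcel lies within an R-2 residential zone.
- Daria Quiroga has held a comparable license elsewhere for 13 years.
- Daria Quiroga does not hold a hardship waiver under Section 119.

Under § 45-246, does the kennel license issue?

No — denied.

(a) prior license ≥ 12 yr — met.
(b) safety training — fails.
(c) hardship waiver — fails.
(1): T OR F OR F → true.
(a) commercially zoned — fails.
(b) food handler cert. — not met.
(c) insurance ≥ $1,000,000 — not met.
(2) = F OR F OR F = false.
Overall = T AND F = false.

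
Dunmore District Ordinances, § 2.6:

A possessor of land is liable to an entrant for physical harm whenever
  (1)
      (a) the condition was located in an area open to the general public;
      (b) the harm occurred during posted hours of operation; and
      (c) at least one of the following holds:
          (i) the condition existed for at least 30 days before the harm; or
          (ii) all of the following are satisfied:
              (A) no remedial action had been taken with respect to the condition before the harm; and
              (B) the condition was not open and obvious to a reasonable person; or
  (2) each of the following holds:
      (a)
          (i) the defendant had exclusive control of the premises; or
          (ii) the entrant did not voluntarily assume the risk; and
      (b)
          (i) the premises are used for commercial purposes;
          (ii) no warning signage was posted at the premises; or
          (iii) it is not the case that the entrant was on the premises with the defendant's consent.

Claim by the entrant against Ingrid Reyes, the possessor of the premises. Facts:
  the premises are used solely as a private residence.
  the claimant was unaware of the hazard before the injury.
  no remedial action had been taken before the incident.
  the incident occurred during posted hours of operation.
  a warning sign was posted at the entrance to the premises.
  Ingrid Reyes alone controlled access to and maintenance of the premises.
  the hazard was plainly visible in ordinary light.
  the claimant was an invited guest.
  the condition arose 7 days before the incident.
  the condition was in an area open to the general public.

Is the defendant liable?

No — not liable.

(a) public area — holds.
(b) during posted hours — satisfied.
(i) condition ≥30 days old — not met.
(A) no remedial action — holds.
(B) not open/obvious — not met.
So (ii) is not satisfied (T AND F).
(c): F OR F → false.
(1): T AND T AND F → false.
(i) exclusive control — met.
(ii) no assumed risk — met.
(a): T OR T → true.
(i) commercial use — not met.
(ii) no signage posted — fails.
(iii) not (consent to enter) — not met.
(b): F OR F OR F → false.
(2): T AND F → false.
Overall = F OR F = false.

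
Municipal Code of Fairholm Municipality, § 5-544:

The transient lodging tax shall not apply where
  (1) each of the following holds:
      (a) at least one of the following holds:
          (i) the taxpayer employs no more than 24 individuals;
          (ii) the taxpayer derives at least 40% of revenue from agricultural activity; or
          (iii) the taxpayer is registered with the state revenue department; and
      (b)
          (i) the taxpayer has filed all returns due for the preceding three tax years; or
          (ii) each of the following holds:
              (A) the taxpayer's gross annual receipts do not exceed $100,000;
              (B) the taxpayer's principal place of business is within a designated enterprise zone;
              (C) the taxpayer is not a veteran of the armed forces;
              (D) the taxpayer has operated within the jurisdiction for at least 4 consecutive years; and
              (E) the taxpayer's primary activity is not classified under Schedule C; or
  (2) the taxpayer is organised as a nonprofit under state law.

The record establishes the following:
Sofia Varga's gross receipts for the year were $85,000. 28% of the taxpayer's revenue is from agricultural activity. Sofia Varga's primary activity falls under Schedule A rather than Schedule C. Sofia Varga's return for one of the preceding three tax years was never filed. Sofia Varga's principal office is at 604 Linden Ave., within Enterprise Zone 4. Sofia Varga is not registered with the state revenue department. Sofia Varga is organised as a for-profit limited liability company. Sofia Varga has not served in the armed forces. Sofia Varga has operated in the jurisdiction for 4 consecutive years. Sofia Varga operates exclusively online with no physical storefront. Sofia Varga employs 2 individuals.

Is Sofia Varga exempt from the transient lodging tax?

(i) ≤ 24 employees — holds.
(ii) ≥40% agricultural — not satisfied.
(iii) state-registered — fails.
(a) = T OR F OR F = true.
(i) returns current — not satisfied.
(A) receipts ≤ $100,000 — met.
(B) in enterprise zone — satisfied.
(C) not (veteran) — holds.
(D) ≥ 4 yrs in jurisdiction — satisfied.
(E) not (Schedule C activity) — satisfied.
(ii): T AND T AND T AND T AND T → true.
So (b) is satisfied (F OR T).
(1) = T AND T = true.
(2) nonprofit — not satisfied.
Overall: T OR F → true.

Yes — exempt.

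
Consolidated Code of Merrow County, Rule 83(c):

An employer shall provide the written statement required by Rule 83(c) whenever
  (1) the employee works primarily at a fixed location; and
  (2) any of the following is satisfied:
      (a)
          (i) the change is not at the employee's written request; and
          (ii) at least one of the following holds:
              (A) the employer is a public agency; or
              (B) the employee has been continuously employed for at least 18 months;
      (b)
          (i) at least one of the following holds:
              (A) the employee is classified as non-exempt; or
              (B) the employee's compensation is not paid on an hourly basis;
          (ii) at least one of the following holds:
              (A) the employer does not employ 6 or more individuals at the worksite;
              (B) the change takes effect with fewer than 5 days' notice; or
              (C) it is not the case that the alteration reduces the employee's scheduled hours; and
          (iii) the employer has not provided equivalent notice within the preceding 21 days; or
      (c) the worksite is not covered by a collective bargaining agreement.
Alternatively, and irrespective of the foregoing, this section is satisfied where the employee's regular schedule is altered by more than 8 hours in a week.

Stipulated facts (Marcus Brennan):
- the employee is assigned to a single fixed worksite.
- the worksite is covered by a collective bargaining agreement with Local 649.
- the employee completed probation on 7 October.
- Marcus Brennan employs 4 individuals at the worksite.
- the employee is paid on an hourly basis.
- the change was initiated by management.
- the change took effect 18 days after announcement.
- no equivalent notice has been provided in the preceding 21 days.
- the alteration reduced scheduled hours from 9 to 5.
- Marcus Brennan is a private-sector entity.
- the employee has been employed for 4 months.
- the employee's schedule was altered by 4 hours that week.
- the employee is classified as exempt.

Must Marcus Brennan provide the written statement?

(1) fixed location — met.
(i) not employee-requested — satisfied.
(A) public agency — fails.
(B) tenure ≥ 18 mo. — fails.
So (ii) is not satisfied (F OR F).
(a) = T AND F = false.
(A) non-exempt — not met.
(B) not (hourly-paid) — fails.
(i): F OR F → false.
(A) not (≥ 6 at site) — holds.
(B) < 5 days' notice — fails.
(C) not (hours reduced) — not met.
So (ii) is satisfied (T OR F OR F).
(iii) no recent notice — satisfied.
(b): F AND T AND T → false.
(c) no CBA — not met.
So (2) is not satisfied (F OR F OR F).
Overall: T AND F → false.
Exception (schedule shift > 8h) — not satisfied.
Result: main false OR exception false → false.

No — not required.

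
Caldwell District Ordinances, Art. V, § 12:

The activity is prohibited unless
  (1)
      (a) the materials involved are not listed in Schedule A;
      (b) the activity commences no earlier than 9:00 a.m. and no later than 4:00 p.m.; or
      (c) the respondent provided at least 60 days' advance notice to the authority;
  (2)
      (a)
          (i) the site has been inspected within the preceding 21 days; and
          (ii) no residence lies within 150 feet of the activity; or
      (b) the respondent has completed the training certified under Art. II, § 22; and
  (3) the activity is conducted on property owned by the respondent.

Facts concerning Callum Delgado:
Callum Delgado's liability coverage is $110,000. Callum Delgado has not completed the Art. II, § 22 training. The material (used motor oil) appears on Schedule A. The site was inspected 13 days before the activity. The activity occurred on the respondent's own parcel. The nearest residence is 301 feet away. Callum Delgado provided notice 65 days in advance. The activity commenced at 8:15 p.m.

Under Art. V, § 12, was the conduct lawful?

Yes — lawful.

(a) not (Schedule A material) — not satisfied.
(b) start within hours — not satisfied.
(c) ≥60 days' notice — met.
(1) = F OR F OR T = true.
(i) site inspected — met.
(ii) no residence in 150 ft — met.
So (a) is satisfied (T AND T).
(b) training certified — not satisfied.
(2) = T OR F = true.
(3) own property — met.
Overall: T AND T AND T → true.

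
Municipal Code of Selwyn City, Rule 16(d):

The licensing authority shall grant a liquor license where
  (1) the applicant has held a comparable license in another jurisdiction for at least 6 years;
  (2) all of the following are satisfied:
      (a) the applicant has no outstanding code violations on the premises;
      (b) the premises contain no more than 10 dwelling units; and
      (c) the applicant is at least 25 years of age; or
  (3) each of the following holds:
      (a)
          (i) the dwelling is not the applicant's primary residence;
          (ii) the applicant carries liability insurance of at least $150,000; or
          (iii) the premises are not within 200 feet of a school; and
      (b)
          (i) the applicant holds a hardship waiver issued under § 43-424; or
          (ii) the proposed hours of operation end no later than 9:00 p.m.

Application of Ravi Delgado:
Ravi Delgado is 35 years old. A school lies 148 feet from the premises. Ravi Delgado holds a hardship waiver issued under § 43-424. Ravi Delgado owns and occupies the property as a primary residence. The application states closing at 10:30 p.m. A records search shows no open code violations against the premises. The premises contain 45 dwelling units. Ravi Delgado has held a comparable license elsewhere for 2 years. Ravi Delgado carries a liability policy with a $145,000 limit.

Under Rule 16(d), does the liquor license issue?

(1) prior license ≥ 6 yr — not met.
(a) no code violations — holds.
(b) ≤ 10 units — not satisfied.
(c) age ≥ 25 — satisfied.
(2) = T AND F AND T = false.
(i) not (primary residence) — not satisfied.
(ii) insurance ≥ $150,000 — fails.
(iii) ≥200 ft from school — not met.
So (a) is not satisfied (F OR F OR F).
(i) hardship waiver — holds.
(ii) closes by 9 p.m. — not satisfied.
So (b) is satisfied (T OR F).
(3) = F AND T = false.
Overall = F OR F OR F = false.

No — denied.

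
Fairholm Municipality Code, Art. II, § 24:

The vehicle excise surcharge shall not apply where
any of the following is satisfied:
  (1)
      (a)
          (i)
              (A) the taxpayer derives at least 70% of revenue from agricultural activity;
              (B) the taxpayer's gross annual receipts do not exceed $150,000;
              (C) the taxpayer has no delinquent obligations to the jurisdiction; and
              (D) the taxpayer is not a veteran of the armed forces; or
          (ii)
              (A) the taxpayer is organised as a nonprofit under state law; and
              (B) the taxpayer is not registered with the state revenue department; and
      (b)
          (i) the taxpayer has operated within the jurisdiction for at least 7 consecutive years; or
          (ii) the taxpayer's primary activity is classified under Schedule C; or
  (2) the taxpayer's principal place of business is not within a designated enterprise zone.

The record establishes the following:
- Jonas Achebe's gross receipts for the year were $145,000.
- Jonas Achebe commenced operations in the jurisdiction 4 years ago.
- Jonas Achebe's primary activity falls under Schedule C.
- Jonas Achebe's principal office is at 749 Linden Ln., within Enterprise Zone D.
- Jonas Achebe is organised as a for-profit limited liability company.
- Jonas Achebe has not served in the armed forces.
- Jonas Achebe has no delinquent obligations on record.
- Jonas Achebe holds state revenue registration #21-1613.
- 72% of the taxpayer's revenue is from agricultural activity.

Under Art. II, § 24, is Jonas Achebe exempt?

Yes — exempt.

(A) ≥70% agricultural — met.
(B) receipts ≤ $150,000 — holds.
(C) no delinquency — holds.
(D) not (veteran) — satisfied.
So (i) is satisfied (T AND T AND T AND T).
(A) nonprofit — not met.
(B) not (state-registered) — not satisfied.
(ii) = F AND F = false.
So (a) is satisfied (T OR F).
(i) ≥ 7 yrs in jurisdiction — not met.
(ii) Schedule C activity — holds.
So (b) is satisfied (F OR T).
(1) = T AND T = true.
(2) not (in enterprise zone) — fails.
Overall = T OR F = true.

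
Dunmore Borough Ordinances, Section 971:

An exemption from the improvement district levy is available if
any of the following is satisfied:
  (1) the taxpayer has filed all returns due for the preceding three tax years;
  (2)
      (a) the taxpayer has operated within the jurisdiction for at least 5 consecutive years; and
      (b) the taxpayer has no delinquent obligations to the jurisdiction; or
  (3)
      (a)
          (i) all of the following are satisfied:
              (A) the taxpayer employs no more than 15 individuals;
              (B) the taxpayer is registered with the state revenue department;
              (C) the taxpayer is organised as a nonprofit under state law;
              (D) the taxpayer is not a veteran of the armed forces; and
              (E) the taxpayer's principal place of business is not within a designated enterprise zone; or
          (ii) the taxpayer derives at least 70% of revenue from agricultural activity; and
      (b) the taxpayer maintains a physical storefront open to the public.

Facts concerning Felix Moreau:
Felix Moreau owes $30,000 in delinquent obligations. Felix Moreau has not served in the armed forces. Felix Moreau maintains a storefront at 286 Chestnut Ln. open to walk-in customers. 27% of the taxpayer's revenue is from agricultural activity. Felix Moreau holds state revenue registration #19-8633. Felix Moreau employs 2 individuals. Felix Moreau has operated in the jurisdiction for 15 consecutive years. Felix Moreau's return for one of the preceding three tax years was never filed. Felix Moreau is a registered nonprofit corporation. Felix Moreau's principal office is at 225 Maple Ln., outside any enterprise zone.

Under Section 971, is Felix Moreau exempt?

(1) returns current — not met.
(a) ≥ 5 yrs in jurisdiction — holds.
(b) no delinquency — fails.
So (2) is not satisfied (T AND F).
(A) ≤ 15 employees — satisfied.
(B) state-registered — satisfied.
(C) nonprofit — met.
(D) not (veteran) — satisfied.
(E) not (in enterprise zone) — satisfied.
(i) = T AND T AND T AND T AND T = true.
(ii) ≥70% agricultural — not satisfied.
(a): T OR F → true.
(b) has storefront — met.
So (3) is satisfied (T AND T).
Overall = F OR F OR T = true.

Yes — exempt.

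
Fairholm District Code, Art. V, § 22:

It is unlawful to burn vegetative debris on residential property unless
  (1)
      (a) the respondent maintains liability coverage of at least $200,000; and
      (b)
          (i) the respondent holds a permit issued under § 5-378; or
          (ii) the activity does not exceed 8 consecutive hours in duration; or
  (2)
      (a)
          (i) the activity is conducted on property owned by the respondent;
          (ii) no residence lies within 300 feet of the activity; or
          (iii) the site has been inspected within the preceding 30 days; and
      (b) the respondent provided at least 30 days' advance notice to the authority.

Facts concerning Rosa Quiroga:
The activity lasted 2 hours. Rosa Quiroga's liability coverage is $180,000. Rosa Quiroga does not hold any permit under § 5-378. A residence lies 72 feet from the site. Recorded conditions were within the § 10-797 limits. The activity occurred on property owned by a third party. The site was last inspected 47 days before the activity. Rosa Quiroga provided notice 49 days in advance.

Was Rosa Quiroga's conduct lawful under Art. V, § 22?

(a) coverage ≥ $200,000 — not met.
(i) holds permit — not met.
(ii) ≤ 8 hrs duration — satisfied.
So (b) is satisfied (F OR T).
So (1) is not satisfied (F AND T).
(i) own property — fails.
(ii) no residence in 300 ft — not met.
(iii) site inspected — not satisfied.
(a) = F OR F OR F = false.
(b) ≥30 days' notice — holds.
(2): F AND T → false.
Overall: F OR F → false.

No — unlawful.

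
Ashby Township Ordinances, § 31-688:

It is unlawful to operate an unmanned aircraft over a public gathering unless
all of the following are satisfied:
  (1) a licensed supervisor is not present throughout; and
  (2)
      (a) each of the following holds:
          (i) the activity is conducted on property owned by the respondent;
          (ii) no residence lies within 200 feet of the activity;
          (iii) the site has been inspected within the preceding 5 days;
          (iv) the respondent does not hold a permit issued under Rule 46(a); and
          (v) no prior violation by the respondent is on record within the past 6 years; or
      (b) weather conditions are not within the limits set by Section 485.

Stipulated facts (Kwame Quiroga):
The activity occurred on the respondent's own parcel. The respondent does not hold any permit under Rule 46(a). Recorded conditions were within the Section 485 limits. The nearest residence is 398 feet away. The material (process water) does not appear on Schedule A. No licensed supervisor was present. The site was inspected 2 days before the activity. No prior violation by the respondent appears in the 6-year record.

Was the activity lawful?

Yes — lawful.

(1) not (supervisor present) — satisfied.
(i) own property — satisfied.
(ii) no residence in 200 ft — met.
(iii) site inspected — holds.
(iv) not (holds permit) — holds.
(v) no prior violation — satisfied.
So (a) is satisfied (T AND T AND T AND T AND T).
(b) not (weather ok) — not satisfied.
(2): T OR F → true.
Overall: T AND T → true.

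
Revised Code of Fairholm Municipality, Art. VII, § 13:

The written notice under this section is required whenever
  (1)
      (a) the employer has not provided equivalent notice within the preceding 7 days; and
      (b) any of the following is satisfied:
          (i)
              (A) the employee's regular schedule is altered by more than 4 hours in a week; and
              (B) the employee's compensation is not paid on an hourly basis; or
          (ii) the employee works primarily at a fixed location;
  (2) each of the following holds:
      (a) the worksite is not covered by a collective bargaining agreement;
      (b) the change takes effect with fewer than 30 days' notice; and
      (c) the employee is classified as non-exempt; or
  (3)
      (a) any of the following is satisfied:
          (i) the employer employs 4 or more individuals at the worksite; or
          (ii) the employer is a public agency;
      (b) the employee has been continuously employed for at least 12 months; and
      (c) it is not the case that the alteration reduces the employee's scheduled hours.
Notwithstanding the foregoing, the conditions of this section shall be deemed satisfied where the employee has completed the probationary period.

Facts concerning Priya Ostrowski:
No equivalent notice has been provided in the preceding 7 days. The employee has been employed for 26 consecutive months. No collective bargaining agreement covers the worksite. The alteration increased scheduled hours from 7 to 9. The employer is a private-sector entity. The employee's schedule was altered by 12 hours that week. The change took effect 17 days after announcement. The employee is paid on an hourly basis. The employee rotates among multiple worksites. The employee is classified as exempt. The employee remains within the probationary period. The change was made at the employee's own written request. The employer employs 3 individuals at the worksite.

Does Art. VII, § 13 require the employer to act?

(a) no recent notice — met.
(A) schedule shift > 4h — holds.
(B) not (hourly-paid) — not met.
(i): T AND F → false.
(ii) fixed location — not satisfied.
(b): F OR F → false.
(1): T AND F → false.
(a) no CBA — holds.
(b) < 30 days' notice — satisfied.
(c) non-exempt — not satisfied.
(2) = T AND T AND F = false.
(i) ≥ 4 at site — not satisfied.
(ii) public agency — not satisfied.
(a): F OR F → false.
(b) tenure ≥ 12 mo. — met.
(c) not (hours reduced) — holds.
(3): F AND T AND T → false.
Overall: F OR F OR F → false.
Exception (past probation) — not satisfied.
Result: main false OR exception false → false.

No — not required.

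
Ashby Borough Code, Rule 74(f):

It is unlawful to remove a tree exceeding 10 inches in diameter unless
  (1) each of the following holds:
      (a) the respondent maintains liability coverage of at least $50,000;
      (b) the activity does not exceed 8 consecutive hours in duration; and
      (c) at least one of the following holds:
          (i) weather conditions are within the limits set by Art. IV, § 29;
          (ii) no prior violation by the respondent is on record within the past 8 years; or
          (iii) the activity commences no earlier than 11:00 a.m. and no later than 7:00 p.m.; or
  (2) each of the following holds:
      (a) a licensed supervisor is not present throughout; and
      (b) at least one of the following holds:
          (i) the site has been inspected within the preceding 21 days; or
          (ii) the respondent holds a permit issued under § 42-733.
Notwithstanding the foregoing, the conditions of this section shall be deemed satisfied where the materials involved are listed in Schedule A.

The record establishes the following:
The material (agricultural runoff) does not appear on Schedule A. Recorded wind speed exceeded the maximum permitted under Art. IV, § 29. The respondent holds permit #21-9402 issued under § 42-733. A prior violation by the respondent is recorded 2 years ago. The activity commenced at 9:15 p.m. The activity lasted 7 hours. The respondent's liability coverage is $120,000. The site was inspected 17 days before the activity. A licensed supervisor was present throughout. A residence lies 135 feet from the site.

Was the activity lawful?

(a) coverage ≥ $50,000 — holds.
(b) ≤ 8 hrs duration — holds.
(i) weather ok — not satisfied.
(ii) no prior violation — not satisfied.
(iii) start within hours — fails.
(c) = F OR F OR F = false.
(1): T AND T AND F → false.
(a) not (supervisor present) — fails.
(i) site inspected — satisfied.
(ii) holds permit — met.
(b) = T OR T = true.
(2): F AND T → false.
So Overall is not satisfied (F OR F).
Exception (Schedule A material) — not satisfied.
Result: main false OR exception false → false.

No — unlawful.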